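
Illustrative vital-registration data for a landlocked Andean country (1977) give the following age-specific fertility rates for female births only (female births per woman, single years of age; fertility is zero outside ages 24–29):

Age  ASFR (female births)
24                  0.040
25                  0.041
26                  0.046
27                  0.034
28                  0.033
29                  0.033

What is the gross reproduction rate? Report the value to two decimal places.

Sum of female ASFRs = 0.040 + 0.041 + 0.046 + 0.034 + 0.033 + 0.033 = 0.227
GRR = 0.227

0.23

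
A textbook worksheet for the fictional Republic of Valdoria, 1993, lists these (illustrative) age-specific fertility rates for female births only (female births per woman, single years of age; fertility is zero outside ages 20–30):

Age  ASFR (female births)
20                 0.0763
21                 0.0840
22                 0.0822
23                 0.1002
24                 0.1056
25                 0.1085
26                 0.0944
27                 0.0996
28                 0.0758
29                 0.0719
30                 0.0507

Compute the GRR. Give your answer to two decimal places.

0.95

Sum of female ASFRs = 0.0763 + 0.0840 + 0.0822 + 0.1002 + 0.1056 + 0.1085 + 0.0944 + 0.0996 + 0.0758 + 0.0719 + 0.0507 = 0.9492
GRR = 0.9492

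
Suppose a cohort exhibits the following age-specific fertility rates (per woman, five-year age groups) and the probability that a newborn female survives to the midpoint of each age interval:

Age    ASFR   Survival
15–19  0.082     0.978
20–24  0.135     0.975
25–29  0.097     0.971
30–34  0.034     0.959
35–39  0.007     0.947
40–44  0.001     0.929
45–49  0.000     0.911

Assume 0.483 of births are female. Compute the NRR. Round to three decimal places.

0.836

Proportion female at birth = 0.483.
Each age group contributes 5 × ASFR × survival:
  15–19: 5 × 0.082 × 0.978 = 0.40098
  20–24: 5 × 0.135 × 0.975 = 0.65813
  25–29: 5 × 0.097 × 0.971 = 0.47094
  30–34: 5 × 0.034 × 0.959 = 0.16303
  35–39: 5 × 0.007 × 0.947 = 0.03315
  40–44: 5 × 0.001 × 0.929 = 0.00465
  45–49: 5 × 0.000 × 0.911 = 0.00000
Sum = 1.73088
NRR = 0.483 × 1.73088 = 0.83602
With NRR below 1 the population is below replacement fertility.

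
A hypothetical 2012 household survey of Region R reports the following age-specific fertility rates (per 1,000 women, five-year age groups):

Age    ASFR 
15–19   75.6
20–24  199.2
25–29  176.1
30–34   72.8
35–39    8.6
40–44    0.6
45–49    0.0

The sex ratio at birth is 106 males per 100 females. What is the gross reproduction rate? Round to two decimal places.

Proportion female at birth = 100 / (100 + 106) = 0.48544.
Sum of ASFRs = 75.6 + 199.2 + 176.1 + 72.8 + 8.6 + 0.6 + 0.0 = 532.9
TFR = 5 × 532.9 / 1000 = 2.6645
GRR = 0.48544 × 2.6645 = 1.29345

1.29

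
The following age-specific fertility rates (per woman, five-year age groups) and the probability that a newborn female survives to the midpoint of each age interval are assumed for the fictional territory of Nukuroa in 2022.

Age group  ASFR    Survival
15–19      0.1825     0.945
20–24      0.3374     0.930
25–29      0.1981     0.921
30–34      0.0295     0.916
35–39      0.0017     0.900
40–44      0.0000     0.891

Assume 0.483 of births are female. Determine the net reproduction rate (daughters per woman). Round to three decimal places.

Proportion female at birth = 0.483.
Weighting each age-specific rate by interval width and survival:
  15–19: 5 × 0.1825 × 0.945 = 0.86231
  20–24: 5 × 0.3374 × 0.930 = 1.56891
  25–29: 5 × 0.1981 × 0.921 = 0.91225
  30–34: 5 × 0.0295 × 0.916 = 0.13511
  35–39: 5 × 0.0017 × 0.900 = 0.00765
  40–44: 5 × 0.0000 × 0.891 = 0.00000
Sum = 3.48623
NRR = 0.483 × 3.48623 = 1.68385
With NRR above 1 the population is above replacement fertility.

1.684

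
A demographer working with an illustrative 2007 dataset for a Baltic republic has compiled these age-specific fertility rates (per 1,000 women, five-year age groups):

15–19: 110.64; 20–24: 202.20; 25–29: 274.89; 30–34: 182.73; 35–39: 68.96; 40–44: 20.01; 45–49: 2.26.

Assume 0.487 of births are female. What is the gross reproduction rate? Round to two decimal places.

2.10

Proportion female at birth = 0.487.
Sum of ASFRs = 110.64 + 202.20 + 274.89 + 182.73 + 68.96 + 20.01 + 2.26 = 861.69
TFR = 5 × 861.69 / 1000 = 4.30845
GRR = 0.487 × 4.30845 = 2.09822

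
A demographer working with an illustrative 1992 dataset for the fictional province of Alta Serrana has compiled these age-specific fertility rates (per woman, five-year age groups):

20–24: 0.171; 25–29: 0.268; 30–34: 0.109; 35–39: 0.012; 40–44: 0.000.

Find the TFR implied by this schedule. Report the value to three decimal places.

2.800

Sum of ASFRs = 0.171 + 0.268 + 0.109 + 0.012 + 0.000 = 0.560
TFR = 5 × 0.560 = 2.8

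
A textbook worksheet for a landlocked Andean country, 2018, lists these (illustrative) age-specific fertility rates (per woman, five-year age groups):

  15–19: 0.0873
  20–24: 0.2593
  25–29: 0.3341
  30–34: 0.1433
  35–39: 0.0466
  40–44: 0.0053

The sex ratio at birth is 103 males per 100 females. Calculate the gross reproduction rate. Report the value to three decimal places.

2.157

Proportion female at birth = 100 / (100 + 103) = 0.49261.
Sum of ASFRs = 0.0873 + 0.2593 + 0.3341 + 0.1433 + 0.0466 + 0.0053 = 0.8759
TFR = 5 × 0.8759 = 4.3795
GRR = 0.49261 × 4.3795 = 2.15739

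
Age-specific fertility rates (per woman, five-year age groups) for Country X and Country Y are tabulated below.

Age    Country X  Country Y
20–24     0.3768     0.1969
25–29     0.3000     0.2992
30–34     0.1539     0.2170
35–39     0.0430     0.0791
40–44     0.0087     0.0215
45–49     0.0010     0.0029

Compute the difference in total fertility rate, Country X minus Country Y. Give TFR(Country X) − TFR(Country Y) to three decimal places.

0.334

Country X:
  Sum of ASFRs = 0.3768 + 0.3000 + 0.1539 + 0.0430 + 0.0087 + 0.0010 = 0.8834
  TFR = 5 × 0.8834 = 4.417
Country Y:
  Sum of ASFRs = 0.1969 + 0.2992 + 0.2170 + 0.0791 + 0.0215 + 0.0029 = 0.8166
  TFR = 5 × 0.8166 = 4.083
Difference = 4.417 − 4.083 = 0.334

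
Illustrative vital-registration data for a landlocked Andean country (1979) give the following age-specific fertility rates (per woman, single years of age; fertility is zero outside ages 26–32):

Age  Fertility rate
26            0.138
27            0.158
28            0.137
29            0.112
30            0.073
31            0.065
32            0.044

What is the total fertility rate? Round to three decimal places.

0.727

Sum of ASFRs = 0.138 + 0.158 + 0.137 + 0.112 + 0.073 + 0.065 + 0.044 = 0.727
TFR = 0.727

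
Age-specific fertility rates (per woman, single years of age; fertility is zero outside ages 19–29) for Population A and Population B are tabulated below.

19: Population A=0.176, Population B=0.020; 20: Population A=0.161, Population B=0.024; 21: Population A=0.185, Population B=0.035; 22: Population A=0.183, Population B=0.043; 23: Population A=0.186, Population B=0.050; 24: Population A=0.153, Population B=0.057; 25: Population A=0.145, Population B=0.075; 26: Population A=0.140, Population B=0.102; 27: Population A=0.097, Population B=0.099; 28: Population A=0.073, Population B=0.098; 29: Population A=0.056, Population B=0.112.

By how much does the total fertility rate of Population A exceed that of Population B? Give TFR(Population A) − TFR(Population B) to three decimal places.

0.840

Population A:
  Sum of ASFRs = 0.176 + 0.161 + 0.185 + 0.183 + 0.186 + 0.153 + 0.145 + 0.140 + 0.097 + 0.073 + 0.056 = 1.555
  TFR = 1.555
Population B:
  Sum of ASFRs = 0.020 + 0.024 + 0.035 + 0.043 + 0.050 + 0.057 + 0.075 + 0.102 + 0.099 + 0.098 + 0.112 = 0.715
  TFR = 0.715
Difference = 1.555 − 0.715 = 0.84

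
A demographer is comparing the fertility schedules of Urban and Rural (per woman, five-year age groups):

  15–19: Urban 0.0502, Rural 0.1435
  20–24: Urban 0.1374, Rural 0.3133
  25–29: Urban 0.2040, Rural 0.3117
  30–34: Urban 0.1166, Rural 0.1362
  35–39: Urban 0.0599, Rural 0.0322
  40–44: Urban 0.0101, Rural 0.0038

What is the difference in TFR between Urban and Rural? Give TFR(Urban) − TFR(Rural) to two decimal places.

Urban:
  Sum of ASFRs = 0.0502 + 0.1374 + 0.2040 + 0.1166 + 0.0599 + 0.0101 = 0.5782
  TFR = 5 × 0.5782 = 2.891
Rural:
  Sum of ASFRs = 0.1435 + 0.3133 + 0.3117 + 0.1362 + 0.0322 + 0.0038 = 0.9407
  TFR = 5 × 0.9407 = 4.7035
Difference = 2.891 − 4.7035 = -1.8125

-1.81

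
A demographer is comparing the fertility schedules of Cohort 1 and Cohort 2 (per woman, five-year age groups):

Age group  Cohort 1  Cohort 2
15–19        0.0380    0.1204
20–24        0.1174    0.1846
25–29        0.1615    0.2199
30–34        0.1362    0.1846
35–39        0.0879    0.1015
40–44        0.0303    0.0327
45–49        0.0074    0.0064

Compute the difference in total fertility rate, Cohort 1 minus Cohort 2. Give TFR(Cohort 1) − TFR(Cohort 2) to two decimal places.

Cohort 1:
  Sum of ASFRs = 0.0380 + 0.1174 + 0.1615 + 0.1362 + 0.0879 + 0.0303 + 0.0074 = 0.5787
  TFR = 5 × 0.5787 = 2.8935
Cohort 2:
  Sum of ASFRs = 0.1204 + 0.1846 + 0.2199 + 0.1846 + 0.1015 + 0.0327 + 0.0064 = 0.8501
  TFR = 5 × 0.8501 = 4.2505
Difference = 2.8935 − 4.2505 = -1.357

-1.36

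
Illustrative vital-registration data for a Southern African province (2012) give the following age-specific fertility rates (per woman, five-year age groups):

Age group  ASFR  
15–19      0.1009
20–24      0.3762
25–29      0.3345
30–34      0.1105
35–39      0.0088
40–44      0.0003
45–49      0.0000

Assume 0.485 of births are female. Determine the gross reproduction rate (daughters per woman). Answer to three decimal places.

Proportion female at birth = 0.485.
Sum of ASFRs = 0.1009 + 0.3762 + 0.3345 + 0.1105 + 0.0088 + 0.0003 + 0.0000 = 0.9312
TFR = 5 × 0.9312 = 4.656
GRR = 0.485 × 4.656 = 2.25816

2.258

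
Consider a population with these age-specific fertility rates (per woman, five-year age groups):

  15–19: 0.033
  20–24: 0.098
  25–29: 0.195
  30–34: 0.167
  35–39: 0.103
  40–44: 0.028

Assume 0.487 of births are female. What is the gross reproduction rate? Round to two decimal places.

Proportion female at birth = 0.487.
Sum of ASFRs = 0.033 + 0.098 + 0.195 + 0.167 + 0.103 + 0.028 = 0.624
TFR = 5 × 0.624 = 3.12
GRR = 0.487 × 3.12 = 1.51944

1.52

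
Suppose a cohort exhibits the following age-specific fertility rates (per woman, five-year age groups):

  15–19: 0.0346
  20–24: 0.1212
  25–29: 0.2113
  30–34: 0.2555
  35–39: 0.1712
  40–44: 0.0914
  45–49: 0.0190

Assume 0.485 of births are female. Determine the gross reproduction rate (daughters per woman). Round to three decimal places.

Proportion female at birth = 0.485.
Sum of ASFRs = 0.0346 + 0.1212 + 0.2113 + 0.2555 + 0.1712 + 0.0914 + 0.0190 = 0.9042
TFR = 5 × 0.9042 = 4.521
GRR = 0.485 × 4.521 = 2.19269

2.193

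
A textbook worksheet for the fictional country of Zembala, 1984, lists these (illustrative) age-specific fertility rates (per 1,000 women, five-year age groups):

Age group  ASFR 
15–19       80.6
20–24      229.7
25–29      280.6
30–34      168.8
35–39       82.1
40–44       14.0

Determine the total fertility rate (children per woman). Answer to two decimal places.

Sum of ASFRs = 80.6 + 229.7 + 280.6 + 168.8 + 82.1 + 14.0 = 855.8
TFR = 5 × 855.8 / 1000 = 4.279

4.28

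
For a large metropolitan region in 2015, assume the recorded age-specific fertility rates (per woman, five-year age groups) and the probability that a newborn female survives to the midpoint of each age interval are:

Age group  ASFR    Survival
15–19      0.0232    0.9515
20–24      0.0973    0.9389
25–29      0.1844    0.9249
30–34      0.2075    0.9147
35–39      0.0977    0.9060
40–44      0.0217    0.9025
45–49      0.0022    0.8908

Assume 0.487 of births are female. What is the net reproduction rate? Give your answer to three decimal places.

Proportion female at birth = 0.487.
Weighting each age-specific rate by interval width and survival:
  15–19: 5 × 0.0232 × 0.9515 = 0.11037
  20–24: 5 × 0.0973 × 0.9389 = 0.45677
  25–29: 5 × 0.1844 × 0.9249 = 0.85276
  30–34: 5 × 0.2075 × 0.9147 = 0.94900
  35–39: 5 × 0.0977 × 0.9060 = 0.44258
  40–44: 5 × 0.0217 × 0.9025 = 0.09792
  45–49: 5 × 0.0022 × 0.8908 = 0.00980
Sum = 2.91920
NRR = 0.487 × 2.91920 = 1.42165

1.422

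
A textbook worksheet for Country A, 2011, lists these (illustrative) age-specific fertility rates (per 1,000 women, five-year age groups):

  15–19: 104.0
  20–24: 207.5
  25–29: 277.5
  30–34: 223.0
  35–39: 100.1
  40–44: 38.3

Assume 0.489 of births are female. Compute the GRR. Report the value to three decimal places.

2.324

Proportion female at birth = 0.489.
Sum of ASFRs = 104.0 + 207.5 + 277.5 + 223.0 + 100.1 + 38.3 = 950.4
TFR = 5 × 950.4 / 1000 = 4.752
GRR = 0.489 × 4.752 = 2.32373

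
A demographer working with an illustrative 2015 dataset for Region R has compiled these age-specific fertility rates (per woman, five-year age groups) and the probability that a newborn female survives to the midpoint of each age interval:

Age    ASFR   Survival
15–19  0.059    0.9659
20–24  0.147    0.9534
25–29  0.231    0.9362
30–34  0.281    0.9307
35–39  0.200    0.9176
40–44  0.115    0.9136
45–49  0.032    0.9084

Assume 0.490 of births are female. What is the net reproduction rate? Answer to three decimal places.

2.432

Proportion female at birth = 0.490.
Weighting each age-specific rate by interval width and survival:
  15–19: 5 × 0.059 × 0.9659 = 0.28494
  20–24: 5 × 0.147 × 0.9534 = 0.70075
  25–29: 5 × 0.231 × 0.9362 = 1.08131
  30–34: 5 × 0.281 × 0.9307 = 1.30763
  35–39: 5 × 0.200 × 0.9176 = 0.91760
  40–44: 5 × 0.115 × 0.9136 = 0.52532
  45–49: 5 × 0.032 × 0.9084 = 0.14534
Sum = 4.96289
NRR = 0.490 × 4.96289 = 2.43182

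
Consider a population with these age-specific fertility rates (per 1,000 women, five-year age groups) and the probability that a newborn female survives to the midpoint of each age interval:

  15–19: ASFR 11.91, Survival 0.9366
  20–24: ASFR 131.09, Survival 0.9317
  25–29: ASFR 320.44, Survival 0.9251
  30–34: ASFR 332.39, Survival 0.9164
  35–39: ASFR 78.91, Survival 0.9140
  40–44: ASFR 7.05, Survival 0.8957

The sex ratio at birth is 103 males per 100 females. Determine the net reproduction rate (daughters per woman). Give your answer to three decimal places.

2.002

Proportion female at birth = 100 / (100 + 103) = 0.49261.
Each age group contributes 5 × ASFR × survival:
  15–19: 5 × 11.91/1000 × 0.9366 = 0.05577
  20–24: 5 × 131.09/1000 × 0.9317 = 0.61068
  25–29: 5 × 320.44/1000 × 0.9251 = 1.48220
  30–34: 5 × 332.39/1000 × 0.9164 = 1.52301
  35–39: 5 × 78.91/1000 × 0.9140 = 0.36062
  40–44: 5 × 7.05/1000 × 0.8957 = 0.03157
Sum = 4.06385
NRR = 0.49261 × 4.06385 = 2.00189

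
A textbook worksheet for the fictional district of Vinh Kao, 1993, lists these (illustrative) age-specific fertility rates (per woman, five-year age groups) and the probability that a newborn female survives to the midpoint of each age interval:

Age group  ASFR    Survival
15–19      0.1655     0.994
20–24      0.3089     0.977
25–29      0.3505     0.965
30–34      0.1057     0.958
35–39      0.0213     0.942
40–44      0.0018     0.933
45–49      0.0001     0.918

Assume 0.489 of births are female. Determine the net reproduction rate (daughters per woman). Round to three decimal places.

Proportion female at birth = 0.489.
Per-age-group product (5 × ASFR × survival probability):
  15–19: 5 × 0.1655 × 0.994 = 0.82254
  20–24: 5 × 0.3089 × 0.977 = 1.50898
  25–29: 5 × 0.3505 × 0.965 = 1.69116
  30–34: 5 × 0.1057 × 0.958 = 0.50630
  35–39: 5 × 0.0213 × 0.942 = 0.10032
  40–44: 5 × 0.0018 × 0.933 = 0.00840
  45–49: 5 × 0.0001 × 0.918 = 0.00046
Sum = 4.63816
NRR = 0.489 × 4.63816 = 2.26806
An NRR exceeding 1 indicates intrinsic growth under these rates.

2.268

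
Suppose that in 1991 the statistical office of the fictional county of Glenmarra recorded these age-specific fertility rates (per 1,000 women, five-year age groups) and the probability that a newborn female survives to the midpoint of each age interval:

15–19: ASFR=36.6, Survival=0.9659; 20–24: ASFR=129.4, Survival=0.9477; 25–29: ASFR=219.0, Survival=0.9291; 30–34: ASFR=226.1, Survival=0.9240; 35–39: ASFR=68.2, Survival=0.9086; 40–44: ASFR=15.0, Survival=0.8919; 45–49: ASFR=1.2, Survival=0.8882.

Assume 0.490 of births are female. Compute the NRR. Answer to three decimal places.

1.585

Proportion female at birth = 0.490.
Per-age-group product (5 × ASFR × survival probability):
  15–19: 5 × 36.6/1000 × 0.9659 = 0.17676
  20–24: 5 × 129.4/1000 × 0.9477 = 0.61316
  25–29: 5 × 219.0/1000 × 0.9291 = 1.01736
  30–34: 5 × 226.1/1000 × 0.9240 = 1.04458
  35–39: 5 × 68.2/1000 × 0.9086 = 0.30983
  40–44: 5 × 15.0/1000 × 0.8919 = 0.06689
  45–49: 5 × 1.2/1000 × 0.8882 = 0.00533
Sum = 3.23391
NRR = 0.490 × 3.23391 = 1.58462
An NRR exceeding 1 indicates intrinsic growth under these rates.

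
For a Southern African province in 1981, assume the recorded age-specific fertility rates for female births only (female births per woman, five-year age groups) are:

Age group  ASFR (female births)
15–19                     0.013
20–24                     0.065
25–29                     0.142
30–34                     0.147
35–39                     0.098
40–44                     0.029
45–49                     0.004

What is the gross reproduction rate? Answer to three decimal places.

2.490

Sum of female ASFRs = 0.013 + 0.065 + 0.142 + 0.147 + 0.098 + 0.029 + 0.004 = 0.498
GRR = 5 × 0.498 = 2.49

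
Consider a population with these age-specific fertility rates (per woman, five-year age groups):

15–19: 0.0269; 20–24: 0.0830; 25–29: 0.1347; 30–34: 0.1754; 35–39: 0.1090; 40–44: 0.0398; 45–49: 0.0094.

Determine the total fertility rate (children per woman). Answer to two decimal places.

Sum of ASFRs = 0.0269 + 0.0830 + 0.1347 + 0.1754 + 0.1090 + 0.0398 + 0.0094 = 0.5782
TFR = 5 × 0.5782 = 2.891

2.89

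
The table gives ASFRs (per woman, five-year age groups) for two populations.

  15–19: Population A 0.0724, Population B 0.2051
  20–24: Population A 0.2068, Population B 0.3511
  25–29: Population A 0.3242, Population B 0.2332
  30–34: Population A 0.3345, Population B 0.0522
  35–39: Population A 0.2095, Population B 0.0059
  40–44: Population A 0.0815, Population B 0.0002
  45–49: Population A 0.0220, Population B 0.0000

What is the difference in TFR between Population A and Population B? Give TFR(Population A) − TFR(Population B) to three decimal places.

2.016

Population A:
  Sum of ASFRs = 0.0724 + 0.2068 + 0.3242 + 0.3345 + 0.2095 + 0.0815 + 0.0220 = 1.2509
  TFR = 5 × 1.2509 = 6.2545
Population B:
  Sum of ASFRs = 0.2051 + 0.3511 + 0.2332 + 0.0522 + 0.0059 + 0.0002 + 0.0000 = 0.8477
  TFR = 5 × 0.8477 = 4.2385
Difference = 6.2545 − 4.2385 = 2.016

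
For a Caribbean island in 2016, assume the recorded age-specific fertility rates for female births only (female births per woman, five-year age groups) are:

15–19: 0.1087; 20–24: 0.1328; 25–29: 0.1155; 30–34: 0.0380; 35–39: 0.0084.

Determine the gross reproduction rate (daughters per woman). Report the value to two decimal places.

2.02

Sum of female ASFRs = 0.1087 + 0.1328 + 0.1155 + 0.0380 + 0.0084 = 0.4034
GRR = 5 × 0.4034 = 2.017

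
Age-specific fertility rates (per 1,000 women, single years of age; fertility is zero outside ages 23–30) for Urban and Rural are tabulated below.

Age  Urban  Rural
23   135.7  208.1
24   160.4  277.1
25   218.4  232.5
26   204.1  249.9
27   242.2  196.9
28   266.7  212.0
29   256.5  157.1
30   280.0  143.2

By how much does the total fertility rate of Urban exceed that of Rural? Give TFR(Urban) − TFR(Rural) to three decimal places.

Urban:
  Sum of ASFRs = 135.7 + 160.4 + 218.4 + 204.1 + 242.2 + 266.7 + 256.5 + 280.0 = 1764.0
  TFR = 1764.0 / 1000 = 1.764
Rural:
  Sum of ASFRs = 208.1 + 277.1 + 232.5 + 249.9 + 196.9 + 212.0 + 157.1 + 143.2 = 1676.8
  TFR = 1676.8 / 1000 = 1.6768
Difference = 1.764 − 1.6768 = 0.0872

0.087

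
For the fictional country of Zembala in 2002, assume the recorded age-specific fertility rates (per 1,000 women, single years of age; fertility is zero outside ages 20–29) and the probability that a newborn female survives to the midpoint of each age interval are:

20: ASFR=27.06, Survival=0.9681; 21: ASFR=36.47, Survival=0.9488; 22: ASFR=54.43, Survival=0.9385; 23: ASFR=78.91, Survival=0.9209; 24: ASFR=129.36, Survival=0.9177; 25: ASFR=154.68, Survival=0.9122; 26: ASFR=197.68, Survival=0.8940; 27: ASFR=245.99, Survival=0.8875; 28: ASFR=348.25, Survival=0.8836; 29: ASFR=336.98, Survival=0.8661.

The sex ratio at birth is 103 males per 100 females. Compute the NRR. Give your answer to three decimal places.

0.709

Proportion female at birth = 100 / (100 + 103) = 0.49261.
Each age group contributes 1 × ASFR × survival:
  20: 1 × 27.06/1000 × 0.9681 = 0.02620
  21: 1 × 36.47/1000 × 0.9488 = 0.03460
  22: 1 × 54.43/1000 × 0.9385 = 0.05108
  23: 1 × 78.91/1000 × 0.9209 = 0.07267
  24: 1 × 129.36/1000 × 0.9177 = 0.11871
  25: 1 × 154.68/1000 × 0.9122 = 0.14110
  26: 1 × 197.68/1000 × 0.8940 = 0.17673
  27: 1 × 245.99/1000 × 0.8875 = 0.21832
  28: 1 × 348.25/1000 × 0.8836 = 0.30771
  29: 1 × 336.98/1000 × 0.8661 = 0.29186
Sum = 1.43898
NRR = 0.49261 × 1.43898 = 0.70886
An NRR under 1 implies long-run decline under these rates.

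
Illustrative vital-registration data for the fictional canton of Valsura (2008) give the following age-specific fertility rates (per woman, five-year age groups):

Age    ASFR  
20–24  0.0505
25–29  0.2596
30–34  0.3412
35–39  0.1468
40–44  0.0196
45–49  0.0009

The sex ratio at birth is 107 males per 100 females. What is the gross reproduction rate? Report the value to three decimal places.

1.977

Proportion female at birth = 100 / (100 + 107) = 0.48309.
Sum of ASFRs = 0.0505 + 0.2596 + 0.3412 + 0.1468 + 0.0196 + 0.0009 = 0.8186
TFR = 5 × 0.8186 = 4.093
GRR = 0.48309 × 4.093 = 1.97729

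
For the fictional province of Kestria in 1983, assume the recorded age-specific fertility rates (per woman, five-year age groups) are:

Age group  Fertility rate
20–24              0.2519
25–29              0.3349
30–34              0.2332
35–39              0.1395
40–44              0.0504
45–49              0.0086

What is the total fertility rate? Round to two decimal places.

Sum of ASFRs = 0.2519 + 0.3349 + 0.2332 + 0.1395 + 0.0504 + 0.0086 = 1.0185
TFR = 5 × 1.0185 = 5.0925

5.09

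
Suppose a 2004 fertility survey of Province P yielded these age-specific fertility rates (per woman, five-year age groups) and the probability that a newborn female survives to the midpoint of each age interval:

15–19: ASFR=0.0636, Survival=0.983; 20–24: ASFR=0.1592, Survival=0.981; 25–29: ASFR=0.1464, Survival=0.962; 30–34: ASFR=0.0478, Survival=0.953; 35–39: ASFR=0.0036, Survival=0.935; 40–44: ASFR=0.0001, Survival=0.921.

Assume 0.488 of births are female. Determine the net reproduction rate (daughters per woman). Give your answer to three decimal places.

0.997

Proportion female at birth = 0.488.
Survival-weighted fertility by age (5·fₓ·Sₓ):
  15–19: 5 × 0.0636 × 0.983 = 0.31259
  20–24: 5 × 0.1592 × 0.981 = 0.78088
  25–29: 5 × 0.1464 × 0.962 = 0.70418
  30–34: 5 × 0.0478 × 0.953 = 0.22777
  35–39: 5 × 0.0036 × 0.935 = 0.01683
  40–44: 5 × 0.0001 × 0.921 = 0.00046
Sum = 2.04271
NRR = 0.488 × 2.04271 = 0.99684
With NRR below 1 the population is below replacement fertility.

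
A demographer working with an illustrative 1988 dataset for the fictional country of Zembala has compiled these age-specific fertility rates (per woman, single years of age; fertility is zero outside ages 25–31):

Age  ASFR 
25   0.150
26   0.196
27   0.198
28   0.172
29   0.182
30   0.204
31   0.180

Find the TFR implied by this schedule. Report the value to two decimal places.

Sum of ASFRs = 0.150 + 0.196 + 0.198 + 0.172 + 0.182 + 0.204 + 0.180 = 1.282
TFR = 1.282

1.28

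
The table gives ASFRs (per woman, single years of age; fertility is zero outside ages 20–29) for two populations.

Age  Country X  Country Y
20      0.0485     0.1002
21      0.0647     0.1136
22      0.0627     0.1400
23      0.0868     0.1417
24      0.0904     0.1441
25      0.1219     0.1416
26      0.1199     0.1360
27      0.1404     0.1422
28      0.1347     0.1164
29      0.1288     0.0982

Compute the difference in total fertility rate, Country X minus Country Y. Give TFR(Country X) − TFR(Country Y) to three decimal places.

Country X:
  Sum of ASFRs = 0.0485 + 0.0647 + 0.0627 + 0.0868 + 0.0904 + 0.1219 + 0.1199 + 0.1404 + 0.1347 + 0.1288 = 0.9988
  TFR = 0.9988
Country Y:
  Sum of ASFRs = 0.1002 + 0.1136 + 0.1400 + 0.1417 + 0.1441 + 0.1416 + 0.1360 + 0.1422 + 0.1164 + 0.0982 = 1.2740
  TFR = 1.274
Difference = 0.9988 − 1.274 = -0.2752

-0.275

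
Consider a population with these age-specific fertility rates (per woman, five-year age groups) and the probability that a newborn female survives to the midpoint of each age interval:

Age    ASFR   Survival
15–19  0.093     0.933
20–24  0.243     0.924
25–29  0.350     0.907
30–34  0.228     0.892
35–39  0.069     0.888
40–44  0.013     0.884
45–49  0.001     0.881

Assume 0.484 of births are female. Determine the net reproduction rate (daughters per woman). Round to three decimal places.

2.192

Proportion female at birth = 0.484.
Survival-weighted fertility by age (5·fₓ·Sₓ):
  15–19: 5 × 0.093 × 0.933 = 0.43385
  20–24: 5 × 0.243 × 0.924 = 1.12266
  25–29: 5 × 0.350 × 0.907 = 1.58725
  30–34: 5 × 0.228 × 0.892 = 1.01688
  35–39: 5 × 0.069 × 0.888 = 0.30636
  40–44: 5 × 0.013 × 0.884 = 0.05746
  45–49: 5 × 0.001 × 0.881 = 0.00441
Sum = 4.52887
NRR = 0.484 × 4.52887 = 2.19197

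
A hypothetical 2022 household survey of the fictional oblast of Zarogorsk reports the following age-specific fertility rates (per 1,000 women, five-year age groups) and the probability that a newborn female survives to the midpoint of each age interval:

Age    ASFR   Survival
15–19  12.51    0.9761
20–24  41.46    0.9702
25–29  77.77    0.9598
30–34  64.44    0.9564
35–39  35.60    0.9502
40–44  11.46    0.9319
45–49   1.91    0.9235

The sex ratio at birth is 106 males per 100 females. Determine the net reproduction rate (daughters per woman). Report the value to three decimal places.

0.570

Proportion female at birth = 100 / (100 + 106) = 0.48544.
Each age group contributes 5 × ASFR × survival:
  15–19: 5 × 12.51/1000 × 0.9761 = 0.06106
  20–24: 5 × 41.46/1000 × 0.9702 = 0.20112
  25–29: 5 × 77.77/1000 × 0.9598 = 0.37322
  30–34: 5 × 64.44/1000 × 0.9564 = 0.30815
  35–39: 5 × 35.60/1000 × 0.9502 = 0.16914
  40–44: 5 × 11.46/1000 × 0.9319 = 0.05340
  45–49: 5 × 1.91/1000 × 0.9235 = 0.00882
Sum = 1.17491
NRR = 0.48544 × 1.17491 = 0.57035
An NRR under 1 implies long-run decline under these rates.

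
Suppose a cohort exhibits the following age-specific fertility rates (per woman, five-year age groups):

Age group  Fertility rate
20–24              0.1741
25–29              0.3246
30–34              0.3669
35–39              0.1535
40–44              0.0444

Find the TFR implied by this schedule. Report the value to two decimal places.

5.32

Sum of ASFRs = 0.1741 + 0.3246 + 0.3669 + 0.1535 + 0.0444 = 1.0635
TFR = 5 × 1.0635 = 5.3175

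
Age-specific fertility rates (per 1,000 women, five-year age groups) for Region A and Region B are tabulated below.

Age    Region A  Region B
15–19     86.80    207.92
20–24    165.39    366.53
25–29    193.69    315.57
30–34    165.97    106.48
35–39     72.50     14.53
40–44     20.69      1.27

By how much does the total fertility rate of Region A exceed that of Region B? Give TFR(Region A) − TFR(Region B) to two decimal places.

Region A:
  Sum of ASFRs = 86.80 + 165.39 + 193.69 + 165.97 + 72.50 + 20.69 = 705.04
  TFR = 5 × 705.04 / 1000 = 3.5252
Region B:
  Sum of ASFRs = 207.92 + 366.53 + 315.57 + 106.48 + 14.53 + 1.27 = 1012.30
  TFR = 5 × 1012.30 / 1000 = 5.0615
Difference = 3.5252 − 5.0615 = -1.5363

-1.54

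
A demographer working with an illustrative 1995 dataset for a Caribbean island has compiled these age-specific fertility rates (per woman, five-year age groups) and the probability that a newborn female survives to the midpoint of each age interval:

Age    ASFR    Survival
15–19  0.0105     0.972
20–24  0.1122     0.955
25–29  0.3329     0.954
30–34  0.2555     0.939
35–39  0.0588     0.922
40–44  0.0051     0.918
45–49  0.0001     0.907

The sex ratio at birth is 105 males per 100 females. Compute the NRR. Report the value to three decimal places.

1.790

Proportion female at birth = 100 / (100 + 105) = 0.48780.
Each age group contributes 5 × ASFR × survival:
  15–19: 5 × 0.0105 × 0.972 = 0.05103
  20–24: 5 × 0.1122 × 0.955 = 0.53576
  25–29: 5 × 0.3329 × 0.954 = 1.58793
  30–34: 5 × 0.2555 × 0.939 = 1.19957
  35–39: 5 × 0.0588 × 0.922 = 0.27107
  40–44: 5 × 0.0051 × 0.918 = 0.02341
  45–49: 5 × 0.0001 × 0.907 = 0.00045
Sum = 3.66922
NRR = 0.48780 × 3.66922 = 1.78985
NRR > 1, so each generation more than replaces itself.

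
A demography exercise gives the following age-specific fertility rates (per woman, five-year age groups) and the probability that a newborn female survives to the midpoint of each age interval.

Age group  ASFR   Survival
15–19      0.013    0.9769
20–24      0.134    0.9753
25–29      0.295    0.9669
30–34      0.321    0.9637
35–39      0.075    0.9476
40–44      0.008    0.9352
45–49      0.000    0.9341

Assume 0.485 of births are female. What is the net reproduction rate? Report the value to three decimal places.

Proportion female at birth = 0.485.
Each age group contributes 5 × ASFR × survival:
  15–19: 5 × 0.013 × 0.9769 = 0.06350
  20–24: 5 × 0.134 × 0.9753 = 0.65345
  25–29: 5 × 0.295 × 0.9669 = 1.42618
  30–34: 5 × 0.321 × 0.9637 = 1.54674
  35–39: 5 × 0.075 × 0.9476 = 0.35535
  40–44: 5 × 0.008 × 0.9352 = 0.03741
  45–49: 5 × 0.000 × 0.9341 = 0.00000
Sum = 4.08263
NRR = 0.485 × 4.08263 = 1.98008
NRR > 1, so each generation more than replaces itself.

1.980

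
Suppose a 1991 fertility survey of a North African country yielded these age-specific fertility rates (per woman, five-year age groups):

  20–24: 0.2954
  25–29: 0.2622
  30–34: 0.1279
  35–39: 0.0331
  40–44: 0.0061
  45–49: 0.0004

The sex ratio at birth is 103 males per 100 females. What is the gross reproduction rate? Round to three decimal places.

Proportion female at birth = 100 / (100 + 103) = 0.49261.
Sum of ASFRs = 0.2954 + 0.2622 + 0.1279 + 0.0331 + 0.0061 + 0.0004 = 0.7251
TFR = 5 × 0.7251 = 3.6255
GRR = 0.49261 × 3.6255 = 1.78596

1.786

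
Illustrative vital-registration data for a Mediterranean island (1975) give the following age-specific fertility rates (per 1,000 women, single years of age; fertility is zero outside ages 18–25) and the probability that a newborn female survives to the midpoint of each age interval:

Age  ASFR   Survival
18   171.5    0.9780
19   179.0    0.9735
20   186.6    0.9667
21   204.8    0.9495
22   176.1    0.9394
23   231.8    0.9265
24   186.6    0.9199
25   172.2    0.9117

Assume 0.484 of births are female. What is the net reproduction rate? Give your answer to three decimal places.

0.690

Proportion female at birth = 0.484.
Per-age-group product (1 × ASFR × survival probability):
  18: 1 × 171.5/1000 × 0.9780 = 0.16773
  19: 1 × 179.0/1000 × 0.9735 = 0.17426
  20: 1 × 186.6/1000 × 0.9667 = 0.18039
  21: 1 × 204.8/1000 × 0.9495 = 0.19446
  22: 1 × 176.1/1000 × 0.9394 = 0.16543
  23: 1 × 231.8/1000 × 0.9265 = 0.21476
  24: 1 × 186.6/1000 × 0.9199 = 0.17165
  25: 1 × 172.2/1000 × 0.9117 = 0.15699
Sum = 1.42567
NRR = 0.484 × 1.42567 = 0.69002
NRR < 1, so the cohort does not fully replace itself.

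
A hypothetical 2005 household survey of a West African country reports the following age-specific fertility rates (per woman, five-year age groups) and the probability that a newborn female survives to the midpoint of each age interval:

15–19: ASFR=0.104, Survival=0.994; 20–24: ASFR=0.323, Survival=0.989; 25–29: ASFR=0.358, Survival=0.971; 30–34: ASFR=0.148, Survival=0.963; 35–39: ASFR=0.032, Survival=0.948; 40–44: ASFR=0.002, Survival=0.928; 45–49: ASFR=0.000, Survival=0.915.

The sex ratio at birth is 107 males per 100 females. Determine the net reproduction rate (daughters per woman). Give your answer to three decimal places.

Proportion female at birth = 100 / (100 + 107) = 0.48309.
Weighting each age-specific rate by interval width and survival:
  15–19: 5 × 0.104 × 0.994 = 0.51688
  20–24: 5 × 0.323 × 0.989 = 1.59724
  25–29: 5 × 0.358 × 0.971 = 1.73809
  30–34: 5 × 0.148 × 0.963 = 0.71262
  35–39: 5 × 0.032 × 0.948 = 0.15168
  40–44: 5 × 0.002 × 0.928 = 0.00928
  45–49: 5 × 0.000 × 0.915 = 0.00000
Sum = 4.72579
NRR = 0.48309 × 4.72579 = 2.28298

2.283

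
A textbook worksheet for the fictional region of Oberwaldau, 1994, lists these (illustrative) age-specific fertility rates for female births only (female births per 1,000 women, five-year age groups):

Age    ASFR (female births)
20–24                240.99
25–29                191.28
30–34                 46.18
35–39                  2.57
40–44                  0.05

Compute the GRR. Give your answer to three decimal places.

2.405

Sum of female ASFRs = 240.99 + 191.28 + 46.18 + 2.57 + 0.05 = 481.07
GRR = 5 × 481.07 / 1000 = 2.40535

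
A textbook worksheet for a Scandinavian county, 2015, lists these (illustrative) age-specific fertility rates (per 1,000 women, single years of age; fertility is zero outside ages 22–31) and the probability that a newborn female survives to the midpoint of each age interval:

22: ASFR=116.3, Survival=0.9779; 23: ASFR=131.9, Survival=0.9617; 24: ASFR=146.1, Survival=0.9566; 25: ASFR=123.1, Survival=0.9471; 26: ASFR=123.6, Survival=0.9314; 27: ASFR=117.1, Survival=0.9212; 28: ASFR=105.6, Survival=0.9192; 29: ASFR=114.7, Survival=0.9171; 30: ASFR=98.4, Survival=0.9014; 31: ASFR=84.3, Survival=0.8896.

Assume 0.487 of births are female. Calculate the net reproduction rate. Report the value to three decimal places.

0.529

Proportion female at birth = 0.487.
Each age group contributes 1 × ASFR × survival:
  22: 1 × 116.3/1000 × 0.9779 = 0.11373
  23: 1 × 131.9/1000 × 0.9617 = 0.12685
  24: 1 × 146.1/1000 × 0.9566 = 0.13976
  25: 1 × 123.1/1000 × 0.9471 = 0.11659
  26: 1 × 123.6/1000 × 0.9314 = 0.11512
  27: 1 × 117.1/1000 × 0.9212 = 0.10787
  28: 1 × 105.6/1000 × 0.9192 = 0.09707
  29: 1 × 114.7/1000 × 0.9171 = 0.10519
  30: 1 × 98.4/1000 × 0.9014 = 0.08870
  31: 1 × 84.3/1000 × 0.8896 = 0.07499
Sum = 1.08587
NRR = 0.487 × 1.08587 = 0.52882
With NRR below 1 the population is below replacement fertility.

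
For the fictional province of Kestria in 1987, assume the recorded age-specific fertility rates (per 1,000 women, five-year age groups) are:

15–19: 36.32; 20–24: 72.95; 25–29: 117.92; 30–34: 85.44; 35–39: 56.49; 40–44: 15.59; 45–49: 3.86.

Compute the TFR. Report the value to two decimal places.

Sum of ASFRs = 36.32 + 72.95 + 117.92 + 85.44 + 56.49 + 15.59 + 3.86 = 388.57
TFR = 5 × 388.57 / 1000 = 1.94285

1.94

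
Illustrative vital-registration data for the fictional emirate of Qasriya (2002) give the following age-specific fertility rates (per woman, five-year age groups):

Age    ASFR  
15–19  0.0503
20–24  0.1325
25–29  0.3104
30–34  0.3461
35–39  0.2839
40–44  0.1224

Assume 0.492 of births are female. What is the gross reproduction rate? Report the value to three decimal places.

3.064

Proportion female at birth = 0.492.
Sum of ASFRs = 0.0503 + 0.1325 + 0.3104 + 0.3461 + 0.2839 + 0.1224 = 1.2456
TFR = 5 × 1.2456 = 6.228
GRR = 0.492 × 6.228 = 3.06418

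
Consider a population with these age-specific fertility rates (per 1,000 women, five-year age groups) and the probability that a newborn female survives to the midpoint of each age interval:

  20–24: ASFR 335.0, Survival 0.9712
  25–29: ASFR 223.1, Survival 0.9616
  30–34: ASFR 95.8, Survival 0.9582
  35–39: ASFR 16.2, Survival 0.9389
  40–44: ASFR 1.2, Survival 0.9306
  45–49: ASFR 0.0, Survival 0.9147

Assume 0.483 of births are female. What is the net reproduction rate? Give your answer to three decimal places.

Proportion female at birth = 0.483.
Each age group contributes 5 × ASFR × survival:
  20–24: 5 × 335.0/1000 × 0.9712 = 1.62676
  25–29: 5 × 223.1/1000 × 0.9616 = 1.07266
  30–34: 5 × 95.8/1000 × 0.9582 = 0.45898
  35–39: 5 × 16.2/1000 × 0.9389 = 0.07605
  40–44: 5 × 1.2/1000 × 0.9306 = 0.00558
  45–49: 5 × 0.0/1000 × 0.9147 = 0.00000
Sum = 3.24003
NRR = 0.483 × 3.24003 = 1.56493
With NRR above 1 the population is above replacement fertility.

1.565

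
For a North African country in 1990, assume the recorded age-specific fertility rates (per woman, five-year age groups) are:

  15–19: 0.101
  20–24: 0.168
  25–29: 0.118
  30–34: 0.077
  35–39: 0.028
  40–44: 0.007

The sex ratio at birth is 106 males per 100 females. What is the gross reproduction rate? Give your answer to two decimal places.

1.21

Proportion female at birth = 100 / (100 + 106) = 0.48544.
Sum of ASFRs = 0.101 + 0.168 + 0.118 + 0.077 + 0.028 + 0.007 = 0.499
TFR = 5 × 0.499 = 2.495
GRR = 0.48544 × 2.495 = 1.21117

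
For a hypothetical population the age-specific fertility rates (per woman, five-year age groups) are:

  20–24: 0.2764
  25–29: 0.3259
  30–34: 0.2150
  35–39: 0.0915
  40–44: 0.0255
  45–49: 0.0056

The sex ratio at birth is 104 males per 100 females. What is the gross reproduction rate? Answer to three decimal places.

2.304

Proportion female at birth = 100 / (100 + 104) = 0.49020.
Sum of ASFRs = 0.2764 + 0.3259 + 0.2150 + 0.0915 + 0.0255 + 0.0056 = 0.9399
TFR = 5 × 0.9399 = 4.6995
GRR = 0.49020 × 4.6995 = 2.30369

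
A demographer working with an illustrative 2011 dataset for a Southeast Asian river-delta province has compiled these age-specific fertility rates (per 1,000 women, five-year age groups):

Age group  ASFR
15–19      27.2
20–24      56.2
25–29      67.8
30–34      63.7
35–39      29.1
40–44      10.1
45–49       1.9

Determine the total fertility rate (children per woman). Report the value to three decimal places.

1.280

Sum of ASFRs = 27.2 + 56.2 + 67.8 + 63.7 + 29.1 + 10.1 + 1.9 = 256.0
TFR = 5 × 256.0 / 1000 = 1.28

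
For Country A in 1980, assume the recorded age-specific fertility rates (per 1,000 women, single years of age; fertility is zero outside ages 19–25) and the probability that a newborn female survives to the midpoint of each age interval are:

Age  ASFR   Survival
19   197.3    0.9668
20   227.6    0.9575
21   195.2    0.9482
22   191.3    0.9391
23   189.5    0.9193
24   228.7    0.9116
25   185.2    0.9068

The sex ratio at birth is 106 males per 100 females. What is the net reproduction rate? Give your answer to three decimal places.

0.643

Proportion female at birth = 100 / (100 + 106) = 0.48544.
Each age group contributes 1 × ASFR × survival:
  19: 1 × 197.3/1000 × 0.9668 = 0.19075
  20: 1 × 227.6/1000 × 0.9575 = 0.21793
  21: 1 × 195.2/1000 × 0.9482 = 0.18509
  22: 1 × 191.3/1000 × 0.9391 = 0.17965
  23: 1 × 189.5/1000 × 0.9193 = 0.17421
  24: 1 × 228.7/1000 × 0.9116 = 0.20848
  25: 1 × 185.2/1000 × 0.9068 = 0.16794
Sum = 1.32405
NRR = 0.48544 × 1.32405 = 0.64275
NRR < 1, so the cohort does not fully replace itself.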